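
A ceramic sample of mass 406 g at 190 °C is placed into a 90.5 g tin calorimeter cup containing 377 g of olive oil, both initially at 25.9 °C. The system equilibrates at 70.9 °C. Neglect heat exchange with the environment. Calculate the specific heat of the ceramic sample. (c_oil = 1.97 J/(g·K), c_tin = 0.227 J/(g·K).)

c ≈ 0.71 J/(g·K)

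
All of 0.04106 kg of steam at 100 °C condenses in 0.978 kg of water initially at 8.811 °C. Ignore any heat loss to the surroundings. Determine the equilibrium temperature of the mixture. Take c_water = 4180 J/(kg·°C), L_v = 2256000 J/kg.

T_f ≈ 34.2 °C

Setting the total heat transfer to zero:
steam→water at 100 °C releases m L_v = 0.04106×2256000 = 92631; condensed water 100 °C→T: 171.63(T − 100); original water: 4088(T − 8.811)
4259.7 T = 92631 + 17163 + 36020 = 145814
T ≈ 34.23 °C (< 100 °C, so full condensation is consistent).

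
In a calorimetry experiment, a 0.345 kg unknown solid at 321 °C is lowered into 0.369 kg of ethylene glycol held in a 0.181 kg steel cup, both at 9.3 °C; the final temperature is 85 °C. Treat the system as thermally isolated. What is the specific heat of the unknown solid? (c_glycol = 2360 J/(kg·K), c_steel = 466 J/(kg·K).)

c ≈ 888 J/(kg·K)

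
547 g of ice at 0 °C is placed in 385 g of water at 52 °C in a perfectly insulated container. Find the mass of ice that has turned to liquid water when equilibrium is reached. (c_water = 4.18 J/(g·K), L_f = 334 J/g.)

m_melted ≈ 251 g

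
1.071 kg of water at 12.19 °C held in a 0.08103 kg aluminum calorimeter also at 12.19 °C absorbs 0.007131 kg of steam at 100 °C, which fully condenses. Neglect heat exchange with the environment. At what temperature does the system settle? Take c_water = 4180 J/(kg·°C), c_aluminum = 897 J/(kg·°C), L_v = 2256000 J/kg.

T_f ≈ 16.3 °C

Net heat exchanged in the isolated system is zero:
latent heat released on condensation: 0.007131·2256000 = 16088; condensed water 100 °C→T: 29.81(T − 100); water warms: 1.071·4180·(T − 12.19) = 4476.8(T − 12.19); cup: 72.68(T − 12.19)
4579.3 T = 16088 + 2980.8 + 55458 = 74526
T ≈ 16.27 °C, under the boiling point, so the assumption holds.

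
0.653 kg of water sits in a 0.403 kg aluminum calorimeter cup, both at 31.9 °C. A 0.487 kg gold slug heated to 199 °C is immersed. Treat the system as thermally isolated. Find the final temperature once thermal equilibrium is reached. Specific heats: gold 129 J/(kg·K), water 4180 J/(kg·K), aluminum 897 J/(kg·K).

T_f ≈ 35.2 °C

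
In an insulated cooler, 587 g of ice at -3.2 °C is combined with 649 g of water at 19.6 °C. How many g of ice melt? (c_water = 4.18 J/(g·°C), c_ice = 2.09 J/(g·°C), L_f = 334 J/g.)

m_melted ≈ 147 g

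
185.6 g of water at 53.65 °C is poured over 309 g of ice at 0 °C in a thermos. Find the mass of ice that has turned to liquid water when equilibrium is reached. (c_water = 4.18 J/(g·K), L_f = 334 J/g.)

Water can give up m c ΔT = 185.6×4.18×53.65 = 41622 J before reaching 0 °C.
To melt every bit of ice: 309×334 = 103206 J.
41622 J < 103206 J, so only part of the ice melts and the system sits at 0 °C.
Mass melted = 41622/334 ≈ 124.6 g.

m_melted ≈ 125 g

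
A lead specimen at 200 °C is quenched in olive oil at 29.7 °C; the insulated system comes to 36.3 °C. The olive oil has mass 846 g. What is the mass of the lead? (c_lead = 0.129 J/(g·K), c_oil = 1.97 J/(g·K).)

m ≈ 521 g

|Q_lead| = |Q_oil|:
m·0.129·(200 − 36.3) = 846·1.97·(36.3 − 29.7)
21.12 m = 11000  ⇒  m ≈ 520.9 g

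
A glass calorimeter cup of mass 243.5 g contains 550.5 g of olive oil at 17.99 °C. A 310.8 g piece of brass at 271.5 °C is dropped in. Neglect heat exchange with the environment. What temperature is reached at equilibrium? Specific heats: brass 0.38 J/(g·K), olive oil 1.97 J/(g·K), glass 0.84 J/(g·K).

With ΣQ=0 the equilibrium temperature is the m·c-weighted mean:
T_f = (118.1*271.5 + 1084.5*17.99 + 204.54*17.99) / (118.1 + 1084.5 + 204.54)
    = 55255 / 1407.1 ≈ 39.27 °C

T_f ≈ 39.3 °C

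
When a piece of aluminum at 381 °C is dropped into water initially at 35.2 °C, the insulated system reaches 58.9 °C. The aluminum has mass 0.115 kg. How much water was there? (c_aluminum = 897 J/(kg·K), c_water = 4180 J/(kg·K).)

Heat lost by the aluminum = heat gained by the water:
0.115·897·(381 − 58.9) = m·4180·(58.9 − 35.2)
99066 m = 33226  ⇒  m ≈ 0.3354 kg

m ≈ 0.335 kg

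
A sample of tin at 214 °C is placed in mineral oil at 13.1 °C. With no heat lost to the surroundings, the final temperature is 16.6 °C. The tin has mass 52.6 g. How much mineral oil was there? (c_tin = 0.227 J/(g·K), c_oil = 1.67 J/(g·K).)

m ≈ 403 g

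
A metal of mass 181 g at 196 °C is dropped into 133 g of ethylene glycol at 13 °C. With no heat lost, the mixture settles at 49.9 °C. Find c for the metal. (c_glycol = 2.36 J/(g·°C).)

m_s c (T_s − T_f) = m_glycol c_glycol (T_f − T_0):
181·c·(196 − 49.9) = 133·2.36·(49.9 − 13)
26444 c = 11582  ⇒  c ≈ 0.438 J/(g·°C)

c ≈ 0.438 J/(g·°C)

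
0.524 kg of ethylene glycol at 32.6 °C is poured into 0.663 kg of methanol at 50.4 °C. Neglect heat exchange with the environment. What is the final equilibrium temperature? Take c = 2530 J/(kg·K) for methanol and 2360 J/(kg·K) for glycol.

Heat lost by the methanol equals heat gained by the glycol:
0.663×2530×(50.4 − T) = 0.524×2360×(T − 32.6)
1677.4(50.4 − T) = 1236.6(T − 32.6)
2914 T = 124855  ⇒  T ≈ 42.85 °C

T_f ≈ 42.8 °C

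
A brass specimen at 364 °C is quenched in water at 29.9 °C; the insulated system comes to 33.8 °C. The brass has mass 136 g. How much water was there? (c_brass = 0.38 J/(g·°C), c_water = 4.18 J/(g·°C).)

m ≈ 1050 g

Taking heat into each body as positive, Σ m c ΔT = 0:
136·0.38·(33.8 − 364) + m·4.18·(33.8 − 29.9) = 0
16.3 m = 17065
m = 17065/16.3 ≈ 1047 g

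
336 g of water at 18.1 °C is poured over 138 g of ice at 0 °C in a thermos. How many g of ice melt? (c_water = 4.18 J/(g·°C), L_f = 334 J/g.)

Cooling the water to 0 °C releases 336·4.18·18.1 = 25421 J.
To melt every bit of ice: 138·334 = 46092 J.
Since 25421 < 46092 J, not all the ice melts; equilibrium is at 0 °C.
Mass melted = 25421/334 ≈ 76.11 g.

m_melted ≈ 76.1 g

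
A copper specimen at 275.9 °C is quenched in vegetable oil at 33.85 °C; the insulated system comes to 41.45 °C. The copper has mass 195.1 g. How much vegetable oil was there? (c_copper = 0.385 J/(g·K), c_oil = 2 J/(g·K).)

m ≈ 1160 g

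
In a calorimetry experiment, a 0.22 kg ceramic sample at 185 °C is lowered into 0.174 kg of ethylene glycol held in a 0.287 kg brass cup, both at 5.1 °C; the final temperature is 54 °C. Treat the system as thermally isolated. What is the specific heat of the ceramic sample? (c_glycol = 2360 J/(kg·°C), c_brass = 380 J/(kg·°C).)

c ≈ 882 J/(kg·°C)

Net heat exchanged in the isolated system is zero:
0.22·c·(54 − 185) + 0.174·2360·(54 − 5.1) + 0.287·380·(54 − 5.1) = 0
-28.82 c = -25413
c = -25413/-28.82 ≈ 881.8 J/(kg·°C)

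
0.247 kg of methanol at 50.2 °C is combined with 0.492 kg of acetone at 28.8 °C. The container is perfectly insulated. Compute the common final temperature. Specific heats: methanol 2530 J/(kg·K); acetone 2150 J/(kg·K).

With ΣQ=0 the equilibrium temperature is the m·c-weighted mean:
T_f = (624.91×50.2 + 1057.8×28.8) / (624.91 + 1057.8)
    = 61835 / 1682.7 ≈ 36.75 °C

T_f ≈ 36.7 °C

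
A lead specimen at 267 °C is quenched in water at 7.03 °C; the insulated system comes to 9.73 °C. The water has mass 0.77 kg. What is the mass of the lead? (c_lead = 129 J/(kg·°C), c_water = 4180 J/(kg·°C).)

m ≈ 0.262 kg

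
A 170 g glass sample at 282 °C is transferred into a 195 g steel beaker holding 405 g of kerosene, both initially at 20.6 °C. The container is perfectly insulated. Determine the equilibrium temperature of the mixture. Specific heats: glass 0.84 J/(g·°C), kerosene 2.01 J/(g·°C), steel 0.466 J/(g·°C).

T_f ≈ 56.2 °C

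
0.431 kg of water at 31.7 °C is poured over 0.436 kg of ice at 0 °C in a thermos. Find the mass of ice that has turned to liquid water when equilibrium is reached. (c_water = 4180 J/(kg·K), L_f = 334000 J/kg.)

m_melted ≈ 0.171 kg

Heat available from the water dropping to 0 °C: 0.431×4180×31.7 = 57110 J.
Melting all 0.436 kg of ice would need 0.436×334000 = 145624 J.
Since 57110 < 145624 J, not all the ice melts; equilibrium is at 0 °C.
m_melted×334000 = 57110  ⇒  m_melted ≈ 0.171 kg.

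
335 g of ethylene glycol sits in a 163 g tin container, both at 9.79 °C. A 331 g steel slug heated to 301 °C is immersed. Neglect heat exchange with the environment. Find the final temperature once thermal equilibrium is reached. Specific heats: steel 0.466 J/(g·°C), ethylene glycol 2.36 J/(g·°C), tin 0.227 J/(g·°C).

T_f ≈ 55.5 °C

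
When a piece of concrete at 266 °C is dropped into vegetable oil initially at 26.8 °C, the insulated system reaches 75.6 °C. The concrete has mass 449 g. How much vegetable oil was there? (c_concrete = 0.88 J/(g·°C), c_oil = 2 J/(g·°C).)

m ≈ 771 g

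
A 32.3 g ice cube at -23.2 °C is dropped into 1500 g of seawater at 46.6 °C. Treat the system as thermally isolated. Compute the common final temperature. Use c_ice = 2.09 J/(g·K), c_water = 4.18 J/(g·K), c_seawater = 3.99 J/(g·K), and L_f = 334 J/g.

Setting the total heat transfer to zero:
ice -23.2→0 °C: 32.3·2.09·23.2 = 1566.2
  melt ice: 32.3·334 = 10788
  meltwater 0→T: 32.3·4.18·T = 135.01 T
  seawater: 5985(T − 46.6)
6120 T = 278901 − 12354 = 266547
T ≈ 43.55 °C — above 0 °C, consistent with complete melting.

T_f ≈ 43.6 °C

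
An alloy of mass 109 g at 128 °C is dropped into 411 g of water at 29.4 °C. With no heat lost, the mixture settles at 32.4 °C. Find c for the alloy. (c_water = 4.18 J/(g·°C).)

c ≈ 0.495 J/(g·°C)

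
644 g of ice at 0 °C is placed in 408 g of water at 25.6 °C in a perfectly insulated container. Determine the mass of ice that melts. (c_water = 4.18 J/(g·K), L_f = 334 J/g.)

m_melted ≈ 131 g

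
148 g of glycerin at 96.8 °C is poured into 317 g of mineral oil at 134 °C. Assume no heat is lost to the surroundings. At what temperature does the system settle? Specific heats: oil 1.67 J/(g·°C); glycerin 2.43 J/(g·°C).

T_f ≈ 119.0 °C

Heat gained plus heat lost sum to zero:
317×1.67×(T − 134) + 148×2.43×(T − 96.8) = 0
529.39(T − 134) + 359.64(T − 96.8) = 0
(529.39 + 359.64) T = 529.39×134 + 359.64×96.8
T = 105751/889.03 ≈ 118.95 °C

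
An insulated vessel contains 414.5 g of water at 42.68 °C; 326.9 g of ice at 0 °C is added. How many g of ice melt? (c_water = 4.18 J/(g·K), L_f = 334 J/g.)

m_melted ≈ 221 g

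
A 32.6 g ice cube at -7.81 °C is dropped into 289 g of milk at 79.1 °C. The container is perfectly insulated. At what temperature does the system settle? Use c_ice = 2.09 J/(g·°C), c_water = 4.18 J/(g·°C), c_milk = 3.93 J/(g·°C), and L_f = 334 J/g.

Let T be the final temperature. ΣQ_i = 0:
warm ice to 0 °C: 32.6·2.09·(0 − (-7.81)) = 532.13; latent heat to melt: 32.6·334 = 10888; meltwater 0→T: 32.6·4.18·T = 136.27 T; milk cools: 289·3.93·(T − 79.1) = 1135.8(T − 79.1)
1272 T = 89839 − 11421 = 78419
T ≈ 61.65 °C. Since T > 0 °C, the all-ice-melts assumption holds.

T_f ≈ 61.6 °C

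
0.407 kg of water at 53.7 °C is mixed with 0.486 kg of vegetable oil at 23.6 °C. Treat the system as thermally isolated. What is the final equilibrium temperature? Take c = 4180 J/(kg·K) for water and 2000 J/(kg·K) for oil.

T_f ≈ 42.8 °C

Taking heat into each body as positive, Σ m c ΔT = 0:
0.407·4180·(T − 53.7) + 0.486·2000·(T − 23.6) = 0
1701.3(T − 53.7) + 972(T − 23.6) = 0
2673.3 T = 114297
T ≈ 42.76 °C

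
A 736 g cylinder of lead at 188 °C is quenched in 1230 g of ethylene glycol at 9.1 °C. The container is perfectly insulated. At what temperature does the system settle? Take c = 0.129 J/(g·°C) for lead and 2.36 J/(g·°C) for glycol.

T_f ≈ 14.8 °C

Let T be the final temperature. ΣQ_i = 0:
736*0.129*(T − 188) + 1230*2.36*(T − 9.1) = 0
(94.94 + 2902.8) T = 94.94*188 + 2902.8*9.1
T = 44265/2997.7 ≈ 14.77 °C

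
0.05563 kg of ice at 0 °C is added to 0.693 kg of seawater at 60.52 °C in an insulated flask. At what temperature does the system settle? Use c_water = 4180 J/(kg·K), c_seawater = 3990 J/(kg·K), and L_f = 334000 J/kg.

Let T be the final temperature. ΣQ_i = 0:
latent heat to melt: 0.05563×334000 = 18580; warm the meltwater: 232.53 T; seawater cools: 0.693×3990×(T − 60.52) = 2765.1(T − 60.52)
2997.6 T = 167342 − 18580 = 148762
T ≈ 49.63 °C. Since T > 0 °C, the all-ice-melts assumption holds.

T_f ≈ 49.6 °C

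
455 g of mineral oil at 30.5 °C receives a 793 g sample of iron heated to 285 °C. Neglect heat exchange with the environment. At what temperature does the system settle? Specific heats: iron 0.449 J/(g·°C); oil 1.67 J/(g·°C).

Set heat shed by the hot body equal to heat absorbed by the cold body:
793×0.449×(285 − T) = 455×1.67×(T − 30.5)
356.06(285 − T) = 759.85(T − 30.5)
1115.9 T = 124652  ⇒  T ≈ 111.70 °C

T_f ≈ 111.7 °C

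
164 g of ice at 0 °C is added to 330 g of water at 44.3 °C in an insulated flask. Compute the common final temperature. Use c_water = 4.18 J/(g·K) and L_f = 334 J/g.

T_f ≈ 3.1 °C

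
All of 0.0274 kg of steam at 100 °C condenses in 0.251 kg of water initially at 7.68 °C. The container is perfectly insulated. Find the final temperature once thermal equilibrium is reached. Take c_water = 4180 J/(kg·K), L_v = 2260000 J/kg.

T_f ≈ 70.0 °C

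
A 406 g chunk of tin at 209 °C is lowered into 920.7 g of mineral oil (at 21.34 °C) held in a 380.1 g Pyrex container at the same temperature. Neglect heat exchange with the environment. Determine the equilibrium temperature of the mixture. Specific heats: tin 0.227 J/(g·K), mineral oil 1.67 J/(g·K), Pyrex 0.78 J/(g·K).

T_f ≈ 30.3 °C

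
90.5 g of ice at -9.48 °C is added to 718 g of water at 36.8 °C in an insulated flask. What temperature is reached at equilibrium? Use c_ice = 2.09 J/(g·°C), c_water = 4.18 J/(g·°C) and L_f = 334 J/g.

Energy balance with sensible and latent terms:
ice -9.48→0 °C: 90.5×2.09×9.48 = 1793.1
  latent heat to melt: 90.5×334 = 30227
  meltwater 0→T: 90.5×4.18×T = 378.29 T
  water: 3001.2(T − 36.8)
3379.5 T = 110446 − 32020 = 78426
T ≈ 23.21 °C (positive, so assuming full melt was valid).

T_f ≈ 23.2 °C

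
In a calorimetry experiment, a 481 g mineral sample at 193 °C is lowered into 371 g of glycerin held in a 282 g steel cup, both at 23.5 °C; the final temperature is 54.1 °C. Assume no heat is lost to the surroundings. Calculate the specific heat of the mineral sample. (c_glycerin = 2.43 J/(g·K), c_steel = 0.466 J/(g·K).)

c ≈ 0.473 J/(g·K)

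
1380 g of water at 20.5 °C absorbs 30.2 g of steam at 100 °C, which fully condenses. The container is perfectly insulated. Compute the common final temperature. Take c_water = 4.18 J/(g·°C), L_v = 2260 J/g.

Energy conservation, ΣQ = 0:
condense steam: −30.2×2260 = −68252
  condensed water 100 °C→T: 126.24(T − 100)
  water warms: 1380×4.18×(T − 20.5) = 5768.4(T − 20.5)
5894.6 T = 68252 + 12624 + 118252 = 199128
T ≈ 33.78 °C — below 100 °C, confirming all the steam condensed.

T_f ≈ 33.8 °C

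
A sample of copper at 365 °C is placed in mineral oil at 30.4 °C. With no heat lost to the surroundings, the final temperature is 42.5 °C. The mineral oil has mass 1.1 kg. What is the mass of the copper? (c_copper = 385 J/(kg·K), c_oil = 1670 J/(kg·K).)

m ≈ 0.179 kg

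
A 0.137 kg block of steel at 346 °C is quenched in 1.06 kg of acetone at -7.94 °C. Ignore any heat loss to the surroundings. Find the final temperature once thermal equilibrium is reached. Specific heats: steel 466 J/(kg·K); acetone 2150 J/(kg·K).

T_f ≈ 1.7 °C

With ΣQ=0 the equilibrium temperature is the m·c-weighted mean:
T_f = (63.84*346 + 2279*(-7.94)) / (63.84 + 2279)
    = 3994.1 / 2342.8 ≈ 1.70 °C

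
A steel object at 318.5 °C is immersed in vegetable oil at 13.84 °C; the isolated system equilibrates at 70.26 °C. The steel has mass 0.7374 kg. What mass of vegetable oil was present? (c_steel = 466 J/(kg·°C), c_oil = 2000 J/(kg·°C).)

m ≈ 0.756 kg

Let T be the final temperature. ΣQ_i = 0:
0.7374·466·(70.26 − 318.5) + m·2000·(70.26 − 13.84) = 0
112840 m = 85302
m = 85302/112840 ≈ 0.756 kg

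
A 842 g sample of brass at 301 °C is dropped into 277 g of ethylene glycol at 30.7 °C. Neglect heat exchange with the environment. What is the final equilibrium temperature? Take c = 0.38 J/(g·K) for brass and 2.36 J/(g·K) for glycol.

T_f ≈ 119.5 °C

|Q_brass| = |Q_glycol|:
842×0.38×(301 − T) = 277×2.36×(T − 30.7)
319.96(301 − T) = 653.72(T − 30.7)
973.68 T = 116377  ⇒  T ≈ 119.52 °C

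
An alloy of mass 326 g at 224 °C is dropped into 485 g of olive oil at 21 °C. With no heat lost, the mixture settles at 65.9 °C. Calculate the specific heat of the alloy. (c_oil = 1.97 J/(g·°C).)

Heat gained plus heat lost sum to zero:
326×c×(65.9 − 224) + 485×1.97×(65.9 − 21) = 0
-51541 c = -42900
c = -42900/-51541 ≈ 0.8323 J/(g·°C)

c ≈ 0.832 J/(g·°C)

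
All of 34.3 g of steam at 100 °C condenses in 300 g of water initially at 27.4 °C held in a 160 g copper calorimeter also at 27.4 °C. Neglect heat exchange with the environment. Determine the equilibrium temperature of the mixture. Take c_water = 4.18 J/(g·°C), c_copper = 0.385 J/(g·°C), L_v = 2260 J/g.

T_f ≈ 87.7 °C

Let T be the final temperature. ΣQ_i = 0:
latent heat released on condensation: 34.3·2260 = 77518; condensed water 100 °C→T: 143.37(T − 100); water warms: 300·4.18·(T − 27.4) = 1254(T − 27.4); cup: 61.6(T − 27.4)
1459 T = 77518 + 14337 + 36047 = 127903
T ≈ 87.67 °C — below 100 °C, confirming all the steam condensed.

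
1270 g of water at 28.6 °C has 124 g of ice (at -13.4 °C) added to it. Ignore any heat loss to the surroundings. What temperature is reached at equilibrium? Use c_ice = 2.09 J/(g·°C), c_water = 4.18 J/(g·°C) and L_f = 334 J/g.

Sum of m c ΔT and latent-heat terms is zero:
warm ice to 0 °C: 124×2.09×(0 − (-13.4)) = 3472.7; latent heat to melt: 124×334 = 41416; warm the meltwater: 518.32 T; water cools: 1270×4.18×(T − 28.6) = 5308.6(T − 28.6)
5826.9 T = 151826 − 44889 = 106937
T ≈ 18.35 °C — above 0 °C, consistent with complete melting.

T_f ≈ 18.4 °C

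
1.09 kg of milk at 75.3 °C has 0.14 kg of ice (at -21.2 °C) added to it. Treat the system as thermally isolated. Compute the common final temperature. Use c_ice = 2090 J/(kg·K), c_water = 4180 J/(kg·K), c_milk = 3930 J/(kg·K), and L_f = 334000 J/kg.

T_f ≈ 55.4 °C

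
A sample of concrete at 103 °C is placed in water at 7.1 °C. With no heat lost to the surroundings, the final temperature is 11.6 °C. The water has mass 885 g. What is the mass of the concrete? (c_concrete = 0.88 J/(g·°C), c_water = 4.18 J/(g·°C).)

m ≈ 207 g

Heat lost by the concrete = heat gained by the water:
m·0.88·(103 − 11.6) = 885·4.18·(11.6 − 7.1)
80.43 m = 16647  ⇒  m ≈ 207 g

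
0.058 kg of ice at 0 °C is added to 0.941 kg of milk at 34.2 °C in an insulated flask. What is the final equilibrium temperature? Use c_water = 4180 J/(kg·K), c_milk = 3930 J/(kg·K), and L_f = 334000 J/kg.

T_f ≈ 27.2 °C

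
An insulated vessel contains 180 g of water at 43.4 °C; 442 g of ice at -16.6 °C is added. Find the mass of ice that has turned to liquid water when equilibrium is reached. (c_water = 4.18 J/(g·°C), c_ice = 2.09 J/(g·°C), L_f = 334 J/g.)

m_melted ≈ 51.9 g

Heat available from the water dropping to 0 °C: 180×4.18×43.4 = 32654 J.
Warming the ice to 0 °C takes 442×2.09×16.6 = 15335 J, leaving 17319 J for melting.
Fully melting the ice requires m_ice L_f = 442×334 = 147628 J.
17319 J < 147628 J, so only part of the ice melts and the system sits at 0 °C.
m_melted×334 = 17319  ⇒  m_melted ≈ 51.85 g.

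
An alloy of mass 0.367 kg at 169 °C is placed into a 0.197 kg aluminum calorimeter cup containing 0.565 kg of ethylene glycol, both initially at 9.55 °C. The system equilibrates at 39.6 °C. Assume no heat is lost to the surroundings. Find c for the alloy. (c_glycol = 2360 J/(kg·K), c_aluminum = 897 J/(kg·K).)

c ≈ 956 J/(kg·K)

Setting the total heat transfer to zero:
0.367·c·(39.6 − 169) + 0.565·2360·(39.6 − 9.55) + 0.197·897·(39.6 − 9.55) = 0
-47.49 c = -45379
c = -45379/-47.49 ≈ 955.5 J/(kg·K)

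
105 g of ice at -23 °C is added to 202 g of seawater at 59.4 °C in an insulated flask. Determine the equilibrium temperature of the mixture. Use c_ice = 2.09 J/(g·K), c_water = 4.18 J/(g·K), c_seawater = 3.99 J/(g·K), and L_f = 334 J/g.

Net heat exchanged in the isolated system is zero:
ice -23→0 °C: 105×2.09×23 = 5047.3; melt ice: 105×334 = 35070; meltwater 0→T: 105×4.18×T = 438.9 T; seawater: 805.98(T − 59.4)
1244.9 T = 47875 − 40117 = 7757.9
T ≈ 6.23 °C (positive, so assuming full melt was valid).

T_f ≈ 6.2 °C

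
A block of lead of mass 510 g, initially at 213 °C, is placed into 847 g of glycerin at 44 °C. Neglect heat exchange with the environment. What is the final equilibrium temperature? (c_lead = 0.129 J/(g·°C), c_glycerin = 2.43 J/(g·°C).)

T_f ≈ 49.2 °C

Set heat shed by the hot body equal to heat absorbed by the cold body:
510×0.129×(213 − T) = 847×2.43×(T − 44)
65.79(213 − T) = 2058.2(T − 44)
2124 T = 104575  ⇒  T ≈ 49.23 °C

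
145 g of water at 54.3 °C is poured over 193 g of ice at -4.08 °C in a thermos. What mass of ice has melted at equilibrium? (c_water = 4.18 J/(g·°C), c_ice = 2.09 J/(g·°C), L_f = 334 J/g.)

m_melted ≈ 93.6 g

Water can give up m c ΔT = 145·4.18·54.3 = 32911 J before reaching 0 °C.
Of that, 193·2.09·4.08 = 1645.7 J goes to bring the ice to 0 °C, leaving 31265 J.
Fully melting the ice requires m_ice L_f = 193·334 = 64462 J.
Since 31265 < 64462 J, not all the ice melts; equilibrium is at 0 °C.
m_melted·334 = 31265  ⇒  m_melted ≈ 93.61 g.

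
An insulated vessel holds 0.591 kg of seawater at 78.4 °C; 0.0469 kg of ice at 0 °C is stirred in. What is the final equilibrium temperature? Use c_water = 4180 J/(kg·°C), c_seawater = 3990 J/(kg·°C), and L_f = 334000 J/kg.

Heat gained plus heat lost sum to zero:
fusion: m_ice L_f = 0.0469·334000 = 15665
  meltwater 0→T: 0.0469·4180·T = 196.04 T
  seawater: 2358.1(T − 78.4)
2554.1 T = 184874 − 15665 = 169210
T ≈ 66.25 °C — above 0 °C, consistent with complete melting.

T_f ≈ 66.2 °C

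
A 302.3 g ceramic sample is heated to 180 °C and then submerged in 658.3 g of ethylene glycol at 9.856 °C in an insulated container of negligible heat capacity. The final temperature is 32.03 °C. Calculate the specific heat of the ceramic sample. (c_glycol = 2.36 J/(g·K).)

c ≈ 0.77 J/(g·K)

m_s c (T_s − T_f) = m_glycol c_glycol (T_f − T_0):
302.3·c·(180 − 32.03) = 658.3·2.36·(32.03 − 9.856)
44731 c = 34449  ⇒  c ≈ 0.7701 J/(g·K)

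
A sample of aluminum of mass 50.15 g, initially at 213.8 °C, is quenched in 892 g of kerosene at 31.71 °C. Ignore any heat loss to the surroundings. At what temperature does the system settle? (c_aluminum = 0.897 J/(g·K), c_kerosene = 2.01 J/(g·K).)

T_f ≈ 36.2 °C

Let T be the final temperature. ΣQ_i = 0:
50.15×0.897×(T − 213.8) + 892×2.01×(T − 31.71) = 0
1837.9 T = 66471
T = 66471/1837.9 ≈ 36.17 °C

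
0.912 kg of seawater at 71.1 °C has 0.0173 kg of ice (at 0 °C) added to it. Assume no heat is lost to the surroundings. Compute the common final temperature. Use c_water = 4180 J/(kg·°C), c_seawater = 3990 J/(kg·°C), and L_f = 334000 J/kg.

T_f ≈ 68.2 °C

Net heat exchanged in the isolated system is zero:
fusion: m_ice L_f = 0.0173·334000 = 5778.2
  meltwater 0→T: 0.0173·4180·T = 72.31 T
  seawater cools: 0.912·3990·(T − 71.1) = 3638.9(T − 71.1)
3711.2 T = 258724 − 5778.2 = 252946
T ≈ 68.16 °C (positive, so assuming full melt was valid).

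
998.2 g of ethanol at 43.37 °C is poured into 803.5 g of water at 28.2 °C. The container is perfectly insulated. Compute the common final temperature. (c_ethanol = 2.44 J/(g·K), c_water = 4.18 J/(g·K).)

Setting the total heat transfer to zero:
998.2*2.44*(T − 43.37) + 803.5*4.18*(T − 28.2) = 0
2435.6(T − 43.37) + 3358.6(T − 28.2) = 0
5794.2 T = 200346
T ≈ 34.58 °C

T_f ≈ 34.6 °C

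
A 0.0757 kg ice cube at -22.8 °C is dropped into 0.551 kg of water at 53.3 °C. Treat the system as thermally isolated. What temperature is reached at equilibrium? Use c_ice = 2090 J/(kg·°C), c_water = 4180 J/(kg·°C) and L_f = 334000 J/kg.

Energy balance with sensible and latent terms:
ice -22.8→0 °C: 0.0757×2090×22.8 = 3607.3
  fusion: m_ice L_f = 0.0757×334000 = 25284
  warm the meltwater: 316.43 T
  water cools: 0.551×4180×(T − 53.3) = 2303.2(T − 53.3)
2619.6 T = 122759 − 28891 = 93868
T ≈ 35.83 °C. Since T > 0 °C, the all-ice-melts assumption holds.

T_f ≈ 35.8 °C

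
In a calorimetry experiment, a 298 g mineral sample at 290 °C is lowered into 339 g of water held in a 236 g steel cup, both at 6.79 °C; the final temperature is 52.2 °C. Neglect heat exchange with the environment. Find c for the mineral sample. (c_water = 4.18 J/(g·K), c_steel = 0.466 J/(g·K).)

c ≈ 0.979 J/(g·K)

Taking heat into each body as positive, Σ m c ΔT = 0:
298×c×(52.2 − 290) + 339×4.18×(52.2 − 6.79) + 236×0.466×(52.2 − 6.79) = 0
-70864 c = -69341
c = -69341/-70864 ≈ 0.9785 J/(g·K)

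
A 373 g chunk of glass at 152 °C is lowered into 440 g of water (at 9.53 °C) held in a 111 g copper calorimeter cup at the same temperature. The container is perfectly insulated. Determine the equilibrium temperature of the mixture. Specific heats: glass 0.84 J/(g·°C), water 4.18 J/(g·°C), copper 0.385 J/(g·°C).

T_f ≈ 29.9 °C

T_f is the heat-capacity-weighted average of the initial temperatures:
T_f = (313.32*152 + 1839.2*9.53 + 42.73*9.53) / (313.32 + 1839.2 + 42.73)
    = 65559 / 2195.3 ≈ 29.86 °C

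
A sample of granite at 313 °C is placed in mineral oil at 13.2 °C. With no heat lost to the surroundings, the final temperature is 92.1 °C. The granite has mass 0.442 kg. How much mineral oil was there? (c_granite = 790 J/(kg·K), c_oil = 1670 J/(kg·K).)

m ≈ 0.585 kg

|Q_granite| = |Q_oil|:
0.442·790·(313 − 92.1) = m·1670·(92.1 − 13.2)
131763 m = 77134  ⇒  m ≈ 0.5854 kg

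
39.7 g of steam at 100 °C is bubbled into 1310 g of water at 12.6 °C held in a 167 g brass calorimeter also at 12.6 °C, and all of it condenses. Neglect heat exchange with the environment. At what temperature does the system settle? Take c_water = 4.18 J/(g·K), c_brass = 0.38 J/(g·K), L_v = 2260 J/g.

Net heat exchanged in the isolated system is zero:
latent heat released on condensation: 39.7·2260 = 89722; condensed water 100 °C→T: 165.95(T − 100); original water: 5475.8(T − 12.6); cup: 63.46(T − 12.6)
5705.2 T = 89722 + 16595 + 69795 = 176111
T ≈ 30.87 °C — below 100 °C, confirming all the steam condensed.

T_f ≈ 30.9 °C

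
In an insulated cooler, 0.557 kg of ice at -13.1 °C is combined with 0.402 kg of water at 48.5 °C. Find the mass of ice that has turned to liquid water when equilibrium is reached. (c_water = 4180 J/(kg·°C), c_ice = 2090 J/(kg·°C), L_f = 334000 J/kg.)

Water can give up m c ΔT = 0.402×4180×48.5 = 81497 J before reaching 0 °C.
Of that, 0.557×2090×13.1 = 15250 J goes to bring the ice to 0 °C, leaving 66247 J.
Fully melting the ice requires m_ice L_f = 0.557×334000 = 186038 J.
Since 66247 < 186038 J, not all the ice melts; equilibrium is at 0 °C.
m_melt = 66247 / L_f = 0.1983 kg.

m_melted ≈ 0.198 kg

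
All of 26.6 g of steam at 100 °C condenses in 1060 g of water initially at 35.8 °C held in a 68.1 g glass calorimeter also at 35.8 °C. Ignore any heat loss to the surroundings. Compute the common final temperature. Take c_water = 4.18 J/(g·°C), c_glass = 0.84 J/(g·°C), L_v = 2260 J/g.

T_f ≈ 50.4 °C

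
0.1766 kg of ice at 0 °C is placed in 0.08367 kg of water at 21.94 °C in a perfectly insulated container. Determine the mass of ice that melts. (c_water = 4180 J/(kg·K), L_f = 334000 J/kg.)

m_melted ≈ 0.023 kg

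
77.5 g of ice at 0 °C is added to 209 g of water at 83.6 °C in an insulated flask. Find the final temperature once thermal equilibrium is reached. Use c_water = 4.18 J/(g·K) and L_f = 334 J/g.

Setting the total heat transfer to zero:
latent heat to melt: 77.5×334 = 25885
  warm the meltwater: 323.95 T
  water: 873.62(T − 83.6)
1197.6 T = 73035 − 25885 = 47150
T ≈ 39.37 °C. Since T > 0 °C, the all-ice-melts assumption holds.

T_f ≈ 39.4 °C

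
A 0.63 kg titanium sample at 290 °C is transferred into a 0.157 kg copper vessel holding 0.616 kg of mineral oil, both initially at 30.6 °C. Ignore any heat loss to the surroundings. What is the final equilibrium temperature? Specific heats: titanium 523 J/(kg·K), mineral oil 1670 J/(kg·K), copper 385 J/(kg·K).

T_f ≈ 90.8 °C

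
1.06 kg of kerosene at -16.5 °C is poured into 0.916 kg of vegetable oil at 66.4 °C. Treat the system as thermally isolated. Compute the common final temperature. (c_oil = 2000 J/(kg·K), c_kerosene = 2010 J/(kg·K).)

T_f ≈ 21.8 °C

Setting the total heat transfer to zero:
0.916*2000*(T − 66.4) + 1.06*2010*(T − (-16.5)) = 0
1832(T − 66.4) + 2130.6(T − (-16.5)) = 0
3962.6 T = 86490
T ≈ 21.83 °C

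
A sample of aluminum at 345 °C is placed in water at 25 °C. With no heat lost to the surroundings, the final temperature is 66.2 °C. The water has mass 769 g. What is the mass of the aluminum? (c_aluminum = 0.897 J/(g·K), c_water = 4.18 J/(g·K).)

Heat lost by the aluminum = heat gained by the water:
m×0.897×(345 − 66.2) = 769×4.18×(66.2 − 25)
250.08 m = 132434  ⇒  m ≈ 529.6 g

m ≈ 530 g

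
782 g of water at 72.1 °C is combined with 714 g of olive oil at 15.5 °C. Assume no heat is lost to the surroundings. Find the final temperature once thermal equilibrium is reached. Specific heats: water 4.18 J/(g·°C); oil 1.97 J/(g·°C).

T_f ≈ 55.1 °C

T_f is the heat-capacity-weighted average of the initial temperatures:
T_f = (3268.8×72.1 + 1406.6×15.5) / (3268.8 + 1406.6)
    = 257480 / 4675.3 ≈ 55.07 °C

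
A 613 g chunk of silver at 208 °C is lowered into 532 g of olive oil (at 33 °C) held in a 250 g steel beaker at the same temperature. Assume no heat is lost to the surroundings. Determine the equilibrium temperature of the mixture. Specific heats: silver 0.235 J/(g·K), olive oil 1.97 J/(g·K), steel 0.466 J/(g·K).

T_f is the heat-capacity-weighted average of the initial temperatures:
T_f = (144.05·208 + 1048·33 + 116.5·33) / (144.05 + 1048 + 116.5)
    = 68393 / 1308.6 ≈ 52.26 °C

T_f ≈ 52.3 °C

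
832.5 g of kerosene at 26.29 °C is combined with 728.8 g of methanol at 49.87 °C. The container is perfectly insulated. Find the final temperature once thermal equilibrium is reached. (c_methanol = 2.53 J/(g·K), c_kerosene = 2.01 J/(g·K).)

T_f is the heat-capacity-weighted average of the initial temperatures:
T_f = (1843.9·49.87 + 1673.3·26.29) / (1843.9 + 1673.3)
    = 135945 / 3517.2 ≈ 38.65 °C

T_f ≈ 38.7 °C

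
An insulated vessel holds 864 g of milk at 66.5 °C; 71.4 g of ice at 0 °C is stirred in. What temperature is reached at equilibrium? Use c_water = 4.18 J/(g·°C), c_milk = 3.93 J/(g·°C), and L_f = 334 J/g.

T_f ≈ 54.7 °C

Sum of m c ΔT and latent-heat terms is zero:
fusion: m_ice L_f = 71.4·334 = 23848
  warm the meltwater: 298.45 T
  milk: 3395.5(T − 66.5)
3694 T = 225802 − 23848 = 201954
T ≈ 54.67 °C (positive, so assuming full melt was valid).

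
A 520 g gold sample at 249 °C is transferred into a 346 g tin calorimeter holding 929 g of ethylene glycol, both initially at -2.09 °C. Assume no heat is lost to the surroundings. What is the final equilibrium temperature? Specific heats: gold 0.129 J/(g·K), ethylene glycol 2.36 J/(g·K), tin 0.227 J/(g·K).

Energy conservation, ΣQ = 0:
520×0.129×(T − 249) + 929×2.36×(T − (-2.09)) + 346×0.227×(T − (-2.09)) = 0
67.08(T − 249) + 2192.4(T − (-2.09)) + 78.54(T − (-2.09)) = 0
2338.1 T = 11957
T = 11957 / 2338.1 = 5.11 °C

T_f ≈ 5.1 °C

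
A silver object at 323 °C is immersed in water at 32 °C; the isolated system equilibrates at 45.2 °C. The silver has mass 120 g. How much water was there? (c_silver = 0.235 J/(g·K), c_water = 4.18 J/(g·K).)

m ≈ 142 g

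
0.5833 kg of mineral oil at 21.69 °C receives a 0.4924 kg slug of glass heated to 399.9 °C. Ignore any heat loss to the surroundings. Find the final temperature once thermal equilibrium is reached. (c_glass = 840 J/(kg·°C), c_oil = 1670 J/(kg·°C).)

Heat gained plus heat lost sum to zero:
0.4924*840*(T − 399.9) + 0.5833*1670*(T − 21.69) = 0
413.62(T − 399.9) + 974.11(T − 21.69) = 0
1387.7 T = 186534
T = 186534 / 1387.7 = 134 °C

T_f ≈ 134.4 °C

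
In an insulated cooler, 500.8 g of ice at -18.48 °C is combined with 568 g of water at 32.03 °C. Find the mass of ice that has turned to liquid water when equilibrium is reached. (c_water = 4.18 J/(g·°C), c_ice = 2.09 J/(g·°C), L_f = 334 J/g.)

Water can give up m c ΔT = 568·4.18·32.03 = 76047 J before reaching 0 °C.
Warming the ice to 0 °C takes 500.8·2.09·18.48 = 19342 J, leaving 56704 J for melting.
Melting all 500.8 g of ice would need 500.8·334 = 167267 J.
Since 56704 < 167267 J, not all the ice melts; equilibrium is at 0 °C.
Mass melted = 56704/334 ≈ 169.8 g.

m_melted ≈ 170 g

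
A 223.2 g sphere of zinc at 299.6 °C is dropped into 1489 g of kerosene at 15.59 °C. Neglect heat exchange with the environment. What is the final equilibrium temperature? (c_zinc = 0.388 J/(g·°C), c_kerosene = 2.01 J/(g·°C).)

T_f ≈ 23.6 °C

Taking heat into each body as positive, Σ m c ΔT = 0:
223.2*0.388*(T − 299.6) + 1489*2.01*(T − 15.59) = 0
86.6(T − 299.6) + 2992.9(T − 15.59) = 0
3079.5 T = 72605
T = 72605 / 3079.5 = 23.6 °C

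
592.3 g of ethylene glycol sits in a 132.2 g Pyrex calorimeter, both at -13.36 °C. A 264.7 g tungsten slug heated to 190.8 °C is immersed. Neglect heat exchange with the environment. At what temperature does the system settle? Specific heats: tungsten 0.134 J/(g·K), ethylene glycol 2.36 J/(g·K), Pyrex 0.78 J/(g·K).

With ΣQ=0 the equilibrium temperature is the m·c-weighted mean:
T_f = (35.47*190.8 + 1397.8*(-13.36) + 103.12*(-13.36)) / (35.47 + 1397.8 + 103.12)
    = -13285 / 1536.4 ≈ -8.65 °C

T_f ≈ -8.6 °C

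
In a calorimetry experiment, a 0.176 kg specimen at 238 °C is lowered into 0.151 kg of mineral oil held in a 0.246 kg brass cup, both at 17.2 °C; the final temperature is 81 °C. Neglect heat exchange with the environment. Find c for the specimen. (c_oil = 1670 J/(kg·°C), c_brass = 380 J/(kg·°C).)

Setting the total heat transfer to zero:
0.176·c·(81 − 238) + 0.151·1670·(81 − 17.2) + 0.246·380·(81 − 17.2) = 0
-27.63 c = -22052
c = -22052/-27.63 ≈ 798.1 J/(kg·°C)

c ≈ 798 J/(kg·°C)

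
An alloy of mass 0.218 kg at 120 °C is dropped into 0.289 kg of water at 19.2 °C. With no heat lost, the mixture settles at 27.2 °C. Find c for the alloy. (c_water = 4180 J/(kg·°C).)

c ≈ 478 J/(kg·°C)

Heat lost by the alloy = heat gained by the water:
0.218·c·(120 − 27.2) = 0.289·4180·(27.2 − 19.2)
20.23 c = 9664.2  ⇒  c ≈ 477.7 J/(kg·°C)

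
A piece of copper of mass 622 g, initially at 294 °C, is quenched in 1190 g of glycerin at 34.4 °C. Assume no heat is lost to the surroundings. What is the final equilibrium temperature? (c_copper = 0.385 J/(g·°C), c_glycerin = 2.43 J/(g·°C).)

Setting the total heat transfer to zero:
622·0.385·(T − 294) + 1190·2.43·(T − 34.4) = 0
239.47(T − 294) + 2891.7(T − 34.4) = 0
3131.2 T = 169879
T = 169879/3131.2 ≈ 54.25 °C

T_f ≈ 54.3 °C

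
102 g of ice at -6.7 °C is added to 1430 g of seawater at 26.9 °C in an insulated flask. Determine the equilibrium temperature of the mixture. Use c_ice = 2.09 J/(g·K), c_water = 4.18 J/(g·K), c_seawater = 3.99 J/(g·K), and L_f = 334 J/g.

T_f ≈ 19.2 °C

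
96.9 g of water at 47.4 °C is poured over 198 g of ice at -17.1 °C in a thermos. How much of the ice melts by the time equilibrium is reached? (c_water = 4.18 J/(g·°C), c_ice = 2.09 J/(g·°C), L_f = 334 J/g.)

Heat available from the water dropping to 0 °C: 96.9·4.18·47.4 = 19199 J.
Warming the ice to 0 °C takes 198·2.09·17.1 = 7076.3 J, leaving 12123 J for melting.
To melt every bit of ice: 198·334 = 66132 J.
Since 12123 < 66132 J, not all the ice melts; equilibrium is at 0 °C.
m_melt = 12123 / L_f = 36.3 g.

m_melted ≈ 36.3 g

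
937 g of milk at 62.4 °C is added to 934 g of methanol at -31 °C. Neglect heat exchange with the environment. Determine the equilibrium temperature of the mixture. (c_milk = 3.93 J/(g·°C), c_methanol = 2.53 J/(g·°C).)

T_f ≈ 25.9 °C

T_f = Σ m_i c_i T_i / Σ m_i c_i:
T_f = (3682.4*62.4 + 2363*(-31)) / (3682.4 + 2363)
    = 156529 / 6045.4 ≈ 25.89 °C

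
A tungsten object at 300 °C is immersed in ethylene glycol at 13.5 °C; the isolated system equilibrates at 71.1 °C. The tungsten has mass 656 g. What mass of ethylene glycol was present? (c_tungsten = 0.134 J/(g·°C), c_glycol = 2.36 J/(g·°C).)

|Q_tungsten| = |Q_glycol|:
656·0.134·(300 − 71.1) = m·2.36·(71.1 − 13.5)
135.94 m = 20121  ⇒  m ≈ 148 g

m ≈ 148 g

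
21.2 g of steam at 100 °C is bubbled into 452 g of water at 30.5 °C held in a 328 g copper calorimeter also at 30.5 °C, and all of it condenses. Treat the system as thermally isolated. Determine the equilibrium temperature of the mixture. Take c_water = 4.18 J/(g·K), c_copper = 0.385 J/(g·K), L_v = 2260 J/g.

Conservation of energy gives ΣQ = 0:
latent heat released on condensation: 21.2×2260 = 47912; condensate cools 100→T: 21.2×4.18×(T − 100) = 88.62(T − 100); original water: 1889.4(T − 30.5); copper cup: 328×0.385×(T − 30.5) = 126.28(T − 30.5)
2104.3 T = 47912 + 8861.6 + 61477 = 118251
T ≈ 56.20 °C (< 100 °C, so full condensation is consistent).

T_f ≈ 56.2 °C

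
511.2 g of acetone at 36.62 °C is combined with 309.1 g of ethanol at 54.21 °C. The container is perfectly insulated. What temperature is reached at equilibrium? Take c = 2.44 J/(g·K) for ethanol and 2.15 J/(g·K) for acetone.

Conservation of energy gives ΣQ = 0:
309.1·2.44·(T − 54.21) + 511.2·2.15·(T − 36.62) = 0
754.2(T − 54.21) + 1099.1(T − 36.62) = 0
1853.3 T = 81134
T ≈ 43.78 °C

T_f ≈ 43.8 °C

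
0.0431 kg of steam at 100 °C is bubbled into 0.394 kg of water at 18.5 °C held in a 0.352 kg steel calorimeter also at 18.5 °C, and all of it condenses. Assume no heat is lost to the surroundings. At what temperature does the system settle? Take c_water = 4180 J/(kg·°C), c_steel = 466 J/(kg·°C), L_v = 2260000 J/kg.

T_f ≈ 74.8 °C

Energy balance with sensible and latent terms:
condense steam: −0.0431·2260000 = −97406; condensed water 100 °C→T: 180.16(T − 100); water warms: 0.394·4180·(T − 18.5) = 1646.9(T − 18.5); cup: 164.03(T − 18.5)
1991.1 T = 97406 + 18016 + 33503 = 148924
T ≈ 74.79 °C — below 100 °C, confirming all the steam condensed.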